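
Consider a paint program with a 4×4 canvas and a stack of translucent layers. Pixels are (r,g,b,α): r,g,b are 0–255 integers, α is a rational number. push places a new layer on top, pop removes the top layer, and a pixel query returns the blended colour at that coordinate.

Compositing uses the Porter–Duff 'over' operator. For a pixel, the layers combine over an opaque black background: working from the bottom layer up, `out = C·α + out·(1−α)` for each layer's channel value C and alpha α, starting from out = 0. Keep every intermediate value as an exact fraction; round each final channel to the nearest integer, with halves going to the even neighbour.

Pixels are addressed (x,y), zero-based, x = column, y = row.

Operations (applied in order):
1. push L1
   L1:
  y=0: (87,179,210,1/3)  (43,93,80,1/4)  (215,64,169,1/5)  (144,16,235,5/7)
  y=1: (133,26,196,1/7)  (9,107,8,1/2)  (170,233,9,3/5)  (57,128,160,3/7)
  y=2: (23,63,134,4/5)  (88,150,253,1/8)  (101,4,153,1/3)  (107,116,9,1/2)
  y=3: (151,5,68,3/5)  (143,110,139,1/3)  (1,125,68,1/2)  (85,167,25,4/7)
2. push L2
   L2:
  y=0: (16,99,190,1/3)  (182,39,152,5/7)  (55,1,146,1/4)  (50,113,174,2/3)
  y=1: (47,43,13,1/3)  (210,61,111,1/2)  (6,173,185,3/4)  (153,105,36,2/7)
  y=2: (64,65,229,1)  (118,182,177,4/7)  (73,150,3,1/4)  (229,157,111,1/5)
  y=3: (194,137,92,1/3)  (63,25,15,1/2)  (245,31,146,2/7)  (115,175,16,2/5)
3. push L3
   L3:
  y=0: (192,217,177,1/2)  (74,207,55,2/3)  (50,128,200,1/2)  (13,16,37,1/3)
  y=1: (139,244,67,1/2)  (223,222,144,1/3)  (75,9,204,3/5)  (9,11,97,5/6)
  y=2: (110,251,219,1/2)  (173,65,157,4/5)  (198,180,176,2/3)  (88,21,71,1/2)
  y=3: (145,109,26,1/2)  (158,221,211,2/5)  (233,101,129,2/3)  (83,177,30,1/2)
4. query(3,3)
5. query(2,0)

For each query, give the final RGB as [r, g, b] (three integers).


at x=3,y=3 over L1,L2,L3:
after L1 α=4/7: [340/7, 668/7, 100/7]
after L2 α=2/5: [526/7, 4454/35, 524/35]
after L3 α=1/2: [1107/14, 10649/70, 787/35]
rounded: [79, 152, 22]

(2,0) stack=L1,L2,L3; from [0,0,0]:
+L1 (α=1/5) → [43, 64/5, 169/5]
+L2 (α=1/4) → [46, 197/20, 1237/20]
+L3 (α=1/2) → [48, 2757/40, 5237/40]
= [48, 69, 131]


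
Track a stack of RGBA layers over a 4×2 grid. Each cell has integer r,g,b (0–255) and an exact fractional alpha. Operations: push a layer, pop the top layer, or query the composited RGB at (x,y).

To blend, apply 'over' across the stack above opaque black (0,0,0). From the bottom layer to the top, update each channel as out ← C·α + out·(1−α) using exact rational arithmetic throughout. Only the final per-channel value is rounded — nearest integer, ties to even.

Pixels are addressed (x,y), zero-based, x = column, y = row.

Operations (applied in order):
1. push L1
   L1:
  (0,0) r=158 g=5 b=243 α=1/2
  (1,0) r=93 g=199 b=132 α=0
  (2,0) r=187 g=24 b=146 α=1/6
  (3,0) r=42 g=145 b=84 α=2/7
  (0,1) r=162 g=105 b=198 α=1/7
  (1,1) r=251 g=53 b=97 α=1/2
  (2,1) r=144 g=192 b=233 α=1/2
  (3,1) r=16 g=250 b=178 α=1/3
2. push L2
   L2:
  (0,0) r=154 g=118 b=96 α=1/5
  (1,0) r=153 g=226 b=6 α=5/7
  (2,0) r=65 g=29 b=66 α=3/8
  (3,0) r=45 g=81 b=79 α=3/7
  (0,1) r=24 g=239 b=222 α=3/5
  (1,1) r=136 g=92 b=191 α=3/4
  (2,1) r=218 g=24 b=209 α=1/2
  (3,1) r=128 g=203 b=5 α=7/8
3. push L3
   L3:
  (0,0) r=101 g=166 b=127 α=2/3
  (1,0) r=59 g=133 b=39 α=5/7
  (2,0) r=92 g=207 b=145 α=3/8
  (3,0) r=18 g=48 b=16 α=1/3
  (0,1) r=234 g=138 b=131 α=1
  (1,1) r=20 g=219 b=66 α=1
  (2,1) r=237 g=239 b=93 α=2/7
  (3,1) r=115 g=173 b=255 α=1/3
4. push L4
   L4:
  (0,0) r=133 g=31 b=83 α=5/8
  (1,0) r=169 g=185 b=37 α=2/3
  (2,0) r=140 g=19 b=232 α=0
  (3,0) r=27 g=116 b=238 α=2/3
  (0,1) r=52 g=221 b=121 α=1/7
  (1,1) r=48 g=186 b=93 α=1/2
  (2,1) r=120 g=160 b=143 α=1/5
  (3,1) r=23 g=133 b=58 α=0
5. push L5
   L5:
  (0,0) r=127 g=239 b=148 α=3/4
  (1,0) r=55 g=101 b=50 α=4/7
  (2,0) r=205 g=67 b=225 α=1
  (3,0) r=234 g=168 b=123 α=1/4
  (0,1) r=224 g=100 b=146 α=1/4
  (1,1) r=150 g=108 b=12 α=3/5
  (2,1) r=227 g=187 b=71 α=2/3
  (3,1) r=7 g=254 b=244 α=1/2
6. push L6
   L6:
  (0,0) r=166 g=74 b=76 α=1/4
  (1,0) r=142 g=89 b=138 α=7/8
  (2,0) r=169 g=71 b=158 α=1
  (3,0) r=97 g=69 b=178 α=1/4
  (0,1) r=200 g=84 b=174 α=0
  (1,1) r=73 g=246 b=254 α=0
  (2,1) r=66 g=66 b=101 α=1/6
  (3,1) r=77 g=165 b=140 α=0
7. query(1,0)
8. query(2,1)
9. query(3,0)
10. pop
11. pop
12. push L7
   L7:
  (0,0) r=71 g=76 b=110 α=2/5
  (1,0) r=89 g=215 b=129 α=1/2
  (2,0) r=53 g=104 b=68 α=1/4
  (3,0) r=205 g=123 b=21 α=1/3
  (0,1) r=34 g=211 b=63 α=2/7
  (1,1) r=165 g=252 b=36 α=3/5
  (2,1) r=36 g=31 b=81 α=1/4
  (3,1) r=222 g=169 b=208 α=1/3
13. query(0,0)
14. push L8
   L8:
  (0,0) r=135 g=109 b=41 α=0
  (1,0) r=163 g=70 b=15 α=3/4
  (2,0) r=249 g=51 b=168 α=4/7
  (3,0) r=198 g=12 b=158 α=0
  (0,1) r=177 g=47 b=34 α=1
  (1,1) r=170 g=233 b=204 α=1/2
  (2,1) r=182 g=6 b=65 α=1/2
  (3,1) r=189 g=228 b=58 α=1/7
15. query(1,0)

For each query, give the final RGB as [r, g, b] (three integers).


query (1,0) [L1,L2,L3,L4,L5,L6] — begin 0,0,0
after L1 α=0: [0, 0, 0]
after L2 α=5/7: [765/7, 1130/7, 30/7]
after L3 α=5/7: [3595/49, 6915/49, 1425/49]
after L4 α=2/3: [6719/49, 25045/147, 5051/147]
after L5 α=4/7: [30937/343, 44841/343, 14851/343]
after L6 α=7/8: [371879/2744, 129265/1372, 346189/2744]
rounded: [136, 94, 126]

at x=2,y=1 over L1,L2,L3,L4,L5,L6:
+L1 (α=1/2) → [72, 96, 233/2]
+L2 (α=1/2) → [145, 60, 651/4]
+L3 (α=2/7) → [1199/7, 778/7, 3999/28]
+L4 (α=1/5) → [5636/35, 4232/35, 1000/7]
+L5 (α=2/3) → [21526/105, 5774/35, 1994/21]
+L6 (α=1/6) → [11456/63, 3118/21, 12091/126]
→ [182, 148, 96]

query (3,0) [L1,L2,L3,L4,L5,L6] — begin 0,0,0
after L1 α=2/7: [12, 290/7, 24]
after L2 α=3/7: [183/7, 2861/49, 333/7]
after L3 α=1/3: [164/7, 8074/147, 778/21]
after L4 α=2/3: [542/21, 42178/441, 10774/63]
after L5 α=1/4: [545/7, 33437/294, 13357/84]
after L6 α=1/4: [1157/14, 40199/392, 18341/112]
= [83, 103, 164]

(0,0) stack=L1,L2,L3,L4,L7; from [0,0,0]:
after L1 α=1/2: [79, 5/2, 243/2]
after L2 α=1/5: [94, 128/5, 582/5]
after L3 α=2/3: [296/3, 596/5, 1852/15]
after L4 α=5/8: [961/8, 2563/40, 3927/40]
after L7 α=2/5: [4019/40, 13769/200, 20581/200]
→ [100, 69, 103]

query (1,0) [L1,L2,L3,L4,L7,L8] — begin 0,0,0
after L1 α=0: [0, 0, 0]
after L2 α=5/7: [765/7, 1130/7, 30/7]
after L3 α=5/7: [3595/49, 6915/49, 1425/49]
after L4 α=2/3: [6719/49, 25045/147, 5051/147]
after L7 α=1/2: [5540/49, 28325/147, 12007/147]
after L8 α=3/4: [29501/196, 59195/588, 9311/294]
rounded: [151, 101, 32]


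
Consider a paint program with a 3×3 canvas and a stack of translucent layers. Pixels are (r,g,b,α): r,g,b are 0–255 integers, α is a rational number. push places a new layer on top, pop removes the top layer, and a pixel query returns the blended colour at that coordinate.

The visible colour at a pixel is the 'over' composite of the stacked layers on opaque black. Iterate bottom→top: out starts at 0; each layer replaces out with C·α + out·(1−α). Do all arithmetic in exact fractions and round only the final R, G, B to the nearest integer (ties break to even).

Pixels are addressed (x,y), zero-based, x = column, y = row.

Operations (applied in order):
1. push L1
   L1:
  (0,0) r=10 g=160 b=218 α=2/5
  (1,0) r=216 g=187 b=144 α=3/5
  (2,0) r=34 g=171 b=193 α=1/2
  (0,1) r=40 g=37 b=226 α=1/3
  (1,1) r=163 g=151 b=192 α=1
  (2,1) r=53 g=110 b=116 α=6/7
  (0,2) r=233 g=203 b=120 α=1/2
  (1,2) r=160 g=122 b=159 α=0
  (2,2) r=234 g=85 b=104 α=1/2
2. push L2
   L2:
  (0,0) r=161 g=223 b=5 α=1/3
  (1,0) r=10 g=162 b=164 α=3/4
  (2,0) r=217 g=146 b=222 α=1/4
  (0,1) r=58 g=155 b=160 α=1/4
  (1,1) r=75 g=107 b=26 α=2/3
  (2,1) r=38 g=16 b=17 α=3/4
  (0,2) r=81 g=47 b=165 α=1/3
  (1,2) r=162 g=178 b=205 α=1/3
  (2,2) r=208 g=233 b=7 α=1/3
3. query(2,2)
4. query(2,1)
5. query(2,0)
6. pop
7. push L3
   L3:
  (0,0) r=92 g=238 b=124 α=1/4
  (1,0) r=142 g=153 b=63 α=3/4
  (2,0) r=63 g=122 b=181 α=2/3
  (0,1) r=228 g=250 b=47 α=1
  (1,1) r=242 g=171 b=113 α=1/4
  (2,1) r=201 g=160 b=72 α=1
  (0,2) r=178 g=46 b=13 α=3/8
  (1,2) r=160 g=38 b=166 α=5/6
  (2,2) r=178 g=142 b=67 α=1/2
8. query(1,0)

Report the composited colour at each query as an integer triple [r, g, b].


(2,2) stack=L1,L2; from [0,0,0]:
L1 α=1/2: [117, 85/2, 52]
L2 α=1/3: [442/3, 106, 37]
= [147, 106, 37]

(2,1) stack=L1,L2; from [0,0,0]:
+L1 (α=6/7) → [318/7, 660/7, 696/7]
+L2 (α=3/4) → [279/7, 249/7, 1053/28]
= [40, 36, 38]

(2,0) stack=L1,L2; from [0,0,0]:
L1 α=1/2: [17, 171/2, 193/2]
L2 α=1/4: [67, 805/8, 1023/8]
= [67, 101, 128]

(1,0) stack=L1,L3; from [0,0,0]:
after L1 α=3/5: [648/5, 561/5, 432/5]
after L3 α=3/4: [1389/10, 714/5, 1377/20]
= [139, 143, 69]


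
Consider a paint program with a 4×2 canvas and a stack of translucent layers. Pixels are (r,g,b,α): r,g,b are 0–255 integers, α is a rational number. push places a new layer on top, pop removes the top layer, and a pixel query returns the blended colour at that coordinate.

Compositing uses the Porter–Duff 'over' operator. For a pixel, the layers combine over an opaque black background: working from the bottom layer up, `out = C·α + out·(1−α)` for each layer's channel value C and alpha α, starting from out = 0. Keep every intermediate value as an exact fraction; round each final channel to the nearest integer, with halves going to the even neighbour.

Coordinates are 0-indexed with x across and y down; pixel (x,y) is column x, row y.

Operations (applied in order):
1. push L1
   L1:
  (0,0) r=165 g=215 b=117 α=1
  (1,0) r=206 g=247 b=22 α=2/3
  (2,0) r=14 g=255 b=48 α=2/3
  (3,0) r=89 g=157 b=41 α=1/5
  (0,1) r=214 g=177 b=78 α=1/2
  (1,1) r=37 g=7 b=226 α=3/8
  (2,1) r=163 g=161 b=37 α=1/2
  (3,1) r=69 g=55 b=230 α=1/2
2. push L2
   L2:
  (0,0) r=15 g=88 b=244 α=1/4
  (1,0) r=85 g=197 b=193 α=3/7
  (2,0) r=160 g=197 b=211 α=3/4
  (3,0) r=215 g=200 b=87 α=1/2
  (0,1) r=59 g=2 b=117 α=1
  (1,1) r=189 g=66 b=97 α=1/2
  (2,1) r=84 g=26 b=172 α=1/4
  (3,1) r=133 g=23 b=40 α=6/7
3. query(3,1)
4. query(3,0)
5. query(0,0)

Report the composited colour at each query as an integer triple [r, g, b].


(3,1) stack=L1,L2; from [0,0,0]:
after L1 α=1/2: [69/2, 55/2, 115]
after L2 α=6/7: [1665/14, 331/14, 355/7]
rounded: [119, 24, 51]

query (3,0) [L1,L2] — begin 0,0,0
L1 α=1/5: [89/5, 157/5, 41/5]
L2 α=1/2: [582/5, 1157/10, 238/5]
→ [116, 116, 48]

at x=0,y=0 over L1,L2:
after L1 α=1: [165, 215, 117]
after L2 α=1/4: [255/2, 733/4, 595/4]
= [128, 183, 149]


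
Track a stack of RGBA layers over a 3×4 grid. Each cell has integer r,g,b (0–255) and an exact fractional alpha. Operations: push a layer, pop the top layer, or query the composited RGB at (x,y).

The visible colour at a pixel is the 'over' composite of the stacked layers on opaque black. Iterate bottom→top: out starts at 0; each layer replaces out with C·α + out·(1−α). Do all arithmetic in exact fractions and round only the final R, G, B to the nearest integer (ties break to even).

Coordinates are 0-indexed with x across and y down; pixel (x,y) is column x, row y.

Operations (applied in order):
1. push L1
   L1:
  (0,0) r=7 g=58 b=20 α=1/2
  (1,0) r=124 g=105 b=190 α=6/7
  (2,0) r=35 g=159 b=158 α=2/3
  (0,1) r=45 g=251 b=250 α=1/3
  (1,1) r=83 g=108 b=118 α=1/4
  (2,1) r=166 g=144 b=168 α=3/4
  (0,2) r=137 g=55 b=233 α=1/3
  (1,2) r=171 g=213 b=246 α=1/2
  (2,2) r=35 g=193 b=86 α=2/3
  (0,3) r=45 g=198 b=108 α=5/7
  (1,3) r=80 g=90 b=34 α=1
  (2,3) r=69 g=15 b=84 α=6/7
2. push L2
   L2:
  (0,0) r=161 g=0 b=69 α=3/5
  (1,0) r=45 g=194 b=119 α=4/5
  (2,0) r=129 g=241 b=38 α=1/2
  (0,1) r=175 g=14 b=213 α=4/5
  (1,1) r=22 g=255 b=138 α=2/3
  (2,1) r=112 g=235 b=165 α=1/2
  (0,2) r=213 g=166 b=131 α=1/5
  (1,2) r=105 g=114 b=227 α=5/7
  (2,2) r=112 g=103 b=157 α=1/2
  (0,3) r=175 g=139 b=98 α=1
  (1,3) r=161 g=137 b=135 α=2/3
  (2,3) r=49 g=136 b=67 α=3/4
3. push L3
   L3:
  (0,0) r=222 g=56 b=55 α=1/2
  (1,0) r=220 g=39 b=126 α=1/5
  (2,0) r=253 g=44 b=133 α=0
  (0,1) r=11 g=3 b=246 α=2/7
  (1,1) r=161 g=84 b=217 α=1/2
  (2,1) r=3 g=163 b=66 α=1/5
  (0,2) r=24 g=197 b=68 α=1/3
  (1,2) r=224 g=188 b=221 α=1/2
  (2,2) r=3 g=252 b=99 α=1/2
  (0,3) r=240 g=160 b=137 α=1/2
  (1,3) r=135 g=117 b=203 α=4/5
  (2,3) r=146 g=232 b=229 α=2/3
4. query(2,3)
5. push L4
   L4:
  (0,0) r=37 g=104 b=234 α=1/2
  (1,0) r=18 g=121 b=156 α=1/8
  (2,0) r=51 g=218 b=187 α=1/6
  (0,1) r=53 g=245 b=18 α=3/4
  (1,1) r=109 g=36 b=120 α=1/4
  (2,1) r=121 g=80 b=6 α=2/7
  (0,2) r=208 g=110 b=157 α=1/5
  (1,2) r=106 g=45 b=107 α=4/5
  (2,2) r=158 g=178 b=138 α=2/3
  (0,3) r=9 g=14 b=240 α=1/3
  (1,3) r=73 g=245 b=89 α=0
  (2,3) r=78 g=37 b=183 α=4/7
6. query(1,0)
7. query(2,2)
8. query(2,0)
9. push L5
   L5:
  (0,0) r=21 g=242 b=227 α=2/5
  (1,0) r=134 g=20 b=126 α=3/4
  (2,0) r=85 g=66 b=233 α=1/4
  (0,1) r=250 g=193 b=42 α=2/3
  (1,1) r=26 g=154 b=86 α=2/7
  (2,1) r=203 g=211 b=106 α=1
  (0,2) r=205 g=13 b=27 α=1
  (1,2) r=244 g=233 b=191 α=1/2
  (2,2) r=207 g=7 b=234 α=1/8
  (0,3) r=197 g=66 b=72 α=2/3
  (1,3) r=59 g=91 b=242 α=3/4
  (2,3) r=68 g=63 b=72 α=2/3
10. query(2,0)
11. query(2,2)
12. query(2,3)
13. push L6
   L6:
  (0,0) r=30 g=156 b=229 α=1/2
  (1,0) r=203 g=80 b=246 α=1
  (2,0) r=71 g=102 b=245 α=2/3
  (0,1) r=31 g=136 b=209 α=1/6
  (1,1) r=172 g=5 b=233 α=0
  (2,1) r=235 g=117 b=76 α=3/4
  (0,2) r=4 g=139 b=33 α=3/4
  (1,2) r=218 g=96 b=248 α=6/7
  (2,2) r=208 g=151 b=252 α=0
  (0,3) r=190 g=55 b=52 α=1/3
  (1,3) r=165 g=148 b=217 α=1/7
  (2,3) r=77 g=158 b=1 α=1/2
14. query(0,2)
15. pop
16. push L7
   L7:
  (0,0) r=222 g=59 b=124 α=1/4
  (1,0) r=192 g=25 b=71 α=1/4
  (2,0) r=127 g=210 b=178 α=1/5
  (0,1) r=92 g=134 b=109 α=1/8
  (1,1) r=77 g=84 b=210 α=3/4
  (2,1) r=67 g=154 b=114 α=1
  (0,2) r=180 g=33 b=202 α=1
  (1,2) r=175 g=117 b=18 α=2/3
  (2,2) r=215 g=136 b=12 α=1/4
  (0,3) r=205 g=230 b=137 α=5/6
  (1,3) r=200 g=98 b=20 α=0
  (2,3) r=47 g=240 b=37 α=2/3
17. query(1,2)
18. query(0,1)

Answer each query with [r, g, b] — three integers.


query (2,3) [L1,L2,L3] — begin 0,0,0
after L1 α=6/7: [414/7, 90/7, 72]
after L2 α=3/4: [1443/28, 1473/14, 273/4]
after L3 α=2/3: [9619/84, 7969/42, 2105/12]
→ [115, 190, 175]

query (1,0) [L1,L2,L3,L4] — begin 0,0,0
after L1 α=6/7: [744/7, 90, 1140/7]
after L2 α=4/5: [2004/35, 866/5, 4472/35]
after L3 α=1/5: [15716/175, 3659/25, 22298/175]
after L4 α=1/8: [8083/100, 14319/100, 13099/100]
rounded: [81, 143, 131]

query (2,2) [L1,L2,L3,L4] — begin 0,0,0
L1 α=2/3: [70/3, 386/3, 172/3]
L2 α=1/2: [203/3, 695/6, 643/6]
L3 α=1/2: [106/3, 2207/12, 1237/12]
L4 α=2/3: [1054/9, 6479/36, 4549/36]
rounded: [117, 180, 126]

(2,0) stack=L1,L2,L3,L4; from [0,0,0]:
+L1 (α=2/3) → [70/3, 106, 316/3]
+L2 (α=1/2) → [457/6, 347/2, 215/3]
+L3 (α=0) → [457/6, 347/2, 215/3]
+L4 (α=1/6) → [2591/36, 2171/12, 818/9]
→ [72, 181, 91]

query (2,0) [L1,L2,L3,L4,L5] — begin 0,0,0
after L1 α=2/3: [70/3, 106, 316/3]
after L2 α=1/2: [457/6, 347/2, 215/3]
after L3 α=0: [457/6, 347/2, 215/3]
after L4 α=1/6: [2591/36, 2171/12, 818/9]
after L5 α=1/4: [3611/48, 2435/16, 1517/12]
→ [75, 152, 126]

query (2,2) [L1,L2,L3,L4,L5] — begin 0,0,0
+L1 (α=2/3) → [70/3, 386/3, 172/3]
+L2 (α=1/2) → [203/3, 695/6, 643/6]
+L3 (α=1/2) → [106/3, 2207/12, 1237/12]
+L4 (α=2/3) → [1054/9, 6479/36, 4549/36]
+L5 (α=1/8) → [9241/72, 45605/288, 40267/288]
→ [128, 158, 140]

at x=2,y=3 over L1,L2,L3,L4,L5:
L1 α=6/7: [414/7, 90/7, 72]
L2 α=3/4: [1443/28, 1473/14, 273/4]
L3 α=2/3: [9619/84, 7969/42, 2105/12]
L4 α=4/7: [18355/196, 10041/98, 719/4]
L5 α=2/3: [45011/588, 7463/98, 1295/12]
→ [77, 76, 108]

at x=0,y=2 over L1,L2,L3,L4,L5,L6:
+L1 (α=1/3) → [137/3, 55/3, 233/3]
+L2 (α=1/5) → [1187/15, 718/15, 265/3]
+L3 (α=1/3) → [2734/45, 4391/45, 734/9]
+L4 (α=1/5) → [20296/225, 22514/225, 4349/45]
+L5 (α=1) → [205, 13, 27]
+L6 (α=3/4) → [217/4, 215/2, 63/2]
→ [54, 108, 32]

query (1,2) [L1,L2,L3,L4,L5,L7] — begin 0,0,0
after L1 α=1/2: [171/2, 213/2, 123]
after L2 α=5/7: [696/7, 783/7, 1381/7]
after L3 α=1/2: [1132/7, 2099/14, 1464/7]
after L4 α=4/5: [820/7, 4619/70, 892/7]
after L5 α=1/2: [1264/7, 20929/140, 2229/14]
after L7 α=2/3: [1238/7, 53689/420, 911/14]
→ [177, 128, 65]

at x=0,y=1 over L1,L2,L3,L4,L5,L7:
+L1 (α=1/3) → [15, 251/3, 250/3]
+L2 (α=4/5) → [143, 419/15, 2806/15]
+L3 (α=2/7) → [737/7, 437/21, 4282/21]
+L4 (α=3/4) → [925/14, 3968/21, 1354/21]
+L5 (α=2/3) → [7925/42, 12074/63, 3118/63]
+L7 (α=1/8) → [8477/48, 1660/9, 4099/72]
= [177, 184, 57]


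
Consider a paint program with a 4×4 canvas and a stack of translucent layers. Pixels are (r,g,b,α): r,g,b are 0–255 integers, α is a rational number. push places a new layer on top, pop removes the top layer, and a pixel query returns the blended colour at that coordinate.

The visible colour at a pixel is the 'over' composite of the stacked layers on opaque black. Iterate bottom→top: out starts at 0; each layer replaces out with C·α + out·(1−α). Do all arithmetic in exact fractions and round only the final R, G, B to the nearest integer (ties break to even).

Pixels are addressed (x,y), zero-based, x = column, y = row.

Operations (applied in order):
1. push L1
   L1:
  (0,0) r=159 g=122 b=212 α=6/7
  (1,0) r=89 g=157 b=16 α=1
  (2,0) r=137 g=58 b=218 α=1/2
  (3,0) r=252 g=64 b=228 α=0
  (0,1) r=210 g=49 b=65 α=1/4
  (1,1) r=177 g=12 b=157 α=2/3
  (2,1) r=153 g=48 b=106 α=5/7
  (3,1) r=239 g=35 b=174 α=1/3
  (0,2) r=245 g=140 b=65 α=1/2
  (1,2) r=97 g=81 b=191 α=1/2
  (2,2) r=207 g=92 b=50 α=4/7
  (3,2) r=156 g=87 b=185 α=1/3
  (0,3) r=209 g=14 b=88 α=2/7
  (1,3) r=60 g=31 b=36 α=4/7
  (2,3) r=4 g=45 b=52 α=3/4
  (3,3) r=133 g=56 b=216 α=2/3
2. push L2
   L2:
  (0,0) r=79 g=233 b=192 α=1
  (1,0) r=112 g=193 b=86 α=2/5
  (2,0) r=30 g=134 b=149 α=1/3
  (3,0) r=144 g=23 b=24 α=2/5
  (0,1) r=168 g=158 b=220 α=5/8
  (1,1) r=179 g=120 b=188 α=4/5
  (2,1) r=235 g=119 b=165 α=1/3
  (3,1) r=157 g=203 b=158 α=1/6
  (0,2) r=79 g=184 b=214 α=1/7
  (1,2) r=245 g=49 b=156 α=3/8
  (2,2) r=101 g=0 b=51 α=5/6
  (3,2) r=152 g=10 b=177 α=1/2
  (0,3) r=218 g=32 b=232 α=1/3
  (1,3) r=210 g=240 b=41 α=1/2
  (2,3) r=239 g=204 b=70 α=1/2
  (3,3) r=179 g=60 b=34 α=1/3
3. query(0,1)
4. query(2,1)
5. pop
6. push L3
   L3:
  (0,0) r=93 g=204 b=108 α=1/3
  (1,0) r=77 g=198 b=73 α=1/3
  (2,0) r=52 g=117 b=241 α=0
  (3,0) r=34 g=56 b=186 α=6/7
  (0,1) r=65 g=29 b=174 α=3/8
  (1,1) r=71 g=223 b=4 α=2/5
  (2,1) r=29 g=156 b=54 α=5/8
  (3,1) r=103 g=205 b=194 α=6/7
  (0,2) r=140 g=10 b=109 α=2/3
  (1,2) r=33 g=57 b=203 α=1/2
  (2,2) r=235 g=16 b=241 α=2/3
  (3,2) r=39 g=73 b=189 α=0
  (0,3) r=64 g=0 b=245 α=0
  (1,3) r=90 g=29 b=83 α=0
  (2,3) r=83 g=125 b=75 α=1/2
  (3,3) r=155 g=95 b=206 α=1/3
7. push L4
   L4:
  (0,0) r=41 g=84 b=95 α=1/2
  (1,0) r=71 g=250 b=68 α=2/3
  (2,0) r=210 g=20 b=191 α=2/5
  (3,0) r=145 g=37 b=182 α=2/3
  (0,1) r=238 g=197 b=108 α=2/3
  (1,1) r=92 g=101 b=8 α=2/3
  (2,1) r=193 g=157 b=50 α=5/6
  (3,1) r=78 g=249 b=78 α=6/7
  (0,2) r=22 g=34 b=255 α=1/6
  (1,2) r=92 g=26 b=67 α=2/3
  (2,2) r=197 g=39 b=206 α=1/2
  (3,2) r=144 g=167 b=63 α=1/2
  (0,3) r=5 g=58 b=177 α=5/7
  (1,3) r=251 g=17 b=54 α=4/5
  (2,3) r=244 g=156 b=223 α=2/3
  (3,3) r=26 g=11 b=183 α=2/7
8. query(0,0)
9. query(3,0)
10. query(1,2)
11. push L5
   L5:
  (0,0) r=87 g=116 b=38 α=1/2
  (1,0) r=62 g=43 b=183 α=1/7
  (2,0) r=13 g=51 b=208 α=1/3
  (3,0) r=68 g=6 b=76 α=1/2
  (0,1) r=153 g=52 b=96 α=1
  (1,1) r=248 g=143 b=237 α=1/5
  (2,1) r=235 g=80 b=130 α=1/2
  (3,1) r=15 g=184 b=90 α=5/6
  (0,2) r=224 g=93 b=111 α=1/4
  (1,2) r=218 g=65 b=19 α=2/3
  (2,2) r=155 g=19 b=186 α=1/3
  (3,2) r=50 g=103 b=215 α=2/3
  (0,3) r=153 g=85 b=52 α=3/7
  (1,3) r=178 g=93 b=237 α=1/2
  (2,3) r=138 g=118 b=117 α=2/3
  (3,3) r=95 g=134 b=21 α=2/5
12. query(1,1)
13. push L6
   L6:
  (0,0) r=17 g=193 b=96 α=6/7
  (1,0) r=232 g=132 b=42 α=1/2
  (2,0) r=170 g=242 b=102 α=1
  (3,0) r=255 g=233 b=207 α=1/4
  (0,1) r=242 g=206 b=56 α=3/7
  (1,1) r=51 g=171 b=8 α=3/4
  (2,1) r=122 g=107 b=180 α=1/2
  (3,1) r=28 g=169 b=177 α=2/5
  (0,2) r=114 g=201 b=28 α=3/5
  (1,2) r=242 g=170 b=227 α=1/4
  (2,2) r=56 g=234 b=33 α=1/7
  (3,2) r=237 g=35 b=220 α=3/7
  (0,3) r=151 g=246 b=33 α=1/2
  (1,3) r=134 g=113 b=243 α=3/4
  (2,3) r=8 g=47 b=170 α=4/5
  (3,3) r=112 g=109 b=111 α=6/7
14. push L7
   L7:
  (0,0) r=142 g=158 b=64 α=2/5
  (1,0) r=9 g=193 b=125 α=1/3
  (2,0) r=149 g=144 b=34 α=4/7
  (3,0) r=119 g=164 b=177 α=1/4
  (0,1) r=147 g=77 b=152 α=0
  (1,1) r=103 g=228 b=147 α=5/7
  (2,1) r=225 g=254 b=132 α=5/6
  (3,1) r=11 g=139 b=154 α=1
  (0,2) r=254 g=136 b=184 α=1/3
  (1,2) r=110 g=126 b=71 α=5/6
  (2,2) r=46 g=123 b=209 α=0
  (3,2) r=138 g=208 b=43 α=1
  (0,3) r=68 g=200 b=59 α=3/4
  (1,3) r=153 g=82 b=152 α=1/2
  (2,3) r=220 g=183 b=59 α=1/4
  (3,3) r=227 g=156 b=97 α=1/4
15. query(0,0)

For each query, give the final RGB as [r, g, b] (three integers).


at x=0,y=1 over L1,L2:
L1 α=1/4: [105/2, 49/4, 65/4]
L2 α=5/8: [1995/16, 3307/32, 4595/32]
→ [125, 103, 144]

at x=2,y=1 over L1,L2:
+L1 (α=5/7) → [765/7, 240/7, 530/7]
+L2 (α=1/3) → [3175/21, 1313/21, 2215/21]
→ [151, 63, 105]

query (0,0) [L1,L3,L4] — begin 0,0,0
after L1 α=6/7: [954/7, 732/7, 1272/7]
after L3 α=1/3: [853/7, 964/7, 1100/7]
after L4 α=1/2: [570/7, 776/7, 1765/14]
rounded: [81, 111, 126]

query (3,0) [L1,L3,L4] — begin 0,0,0
+L1 (α=0) → [0, 0, 0]
+L3 (α=6/7) → [204/7, 48, 1116/7]
+L4 (α=2/3) → [2234/21, 122/3, 3664/21]
rounded: [106, 41, 174]

at x=1,y=2 over L1,L3,L4:
L1 α=1/2: [97/2, 81/2, 191/2]
L3 α=1/2: [163/4, 195/4, 597/4]
L4 α=2/3: [899/12, 403/12, 1133/12]
rounded: [75, 34, 94]

query (1,1) [L1,L3,L4,L5] — begin 0,0,0
L1 α=2/3: [118, 8, 314/3]
L3 α=2/5: [496/5, 94, 322/5]
L4 α=2/3: [472/5, 296/3, 134/5]
L5 α=1/5: [3128/25, 1613/15, 1721/25]
rounded: [125, 108, 69]

at x=0,y=0 over L1,L3,L4,L5,L6,L7:
L1 α=6/7: [954/7, 732/7, 1272/7]
L3 α=1/3: [853/7, 964/7, 1100/7]
L4 α=1/2: [570/7, 776/7, 1765/14]
L5 α=1/2: [1179/14, 794/7, 2297/28]
L6 α=6/7: [2607/98, 8900/49, 18425/196]
L7 α=2/5: [35653/490, 42184/245, 80363/980]
→ [73, 172, 82]


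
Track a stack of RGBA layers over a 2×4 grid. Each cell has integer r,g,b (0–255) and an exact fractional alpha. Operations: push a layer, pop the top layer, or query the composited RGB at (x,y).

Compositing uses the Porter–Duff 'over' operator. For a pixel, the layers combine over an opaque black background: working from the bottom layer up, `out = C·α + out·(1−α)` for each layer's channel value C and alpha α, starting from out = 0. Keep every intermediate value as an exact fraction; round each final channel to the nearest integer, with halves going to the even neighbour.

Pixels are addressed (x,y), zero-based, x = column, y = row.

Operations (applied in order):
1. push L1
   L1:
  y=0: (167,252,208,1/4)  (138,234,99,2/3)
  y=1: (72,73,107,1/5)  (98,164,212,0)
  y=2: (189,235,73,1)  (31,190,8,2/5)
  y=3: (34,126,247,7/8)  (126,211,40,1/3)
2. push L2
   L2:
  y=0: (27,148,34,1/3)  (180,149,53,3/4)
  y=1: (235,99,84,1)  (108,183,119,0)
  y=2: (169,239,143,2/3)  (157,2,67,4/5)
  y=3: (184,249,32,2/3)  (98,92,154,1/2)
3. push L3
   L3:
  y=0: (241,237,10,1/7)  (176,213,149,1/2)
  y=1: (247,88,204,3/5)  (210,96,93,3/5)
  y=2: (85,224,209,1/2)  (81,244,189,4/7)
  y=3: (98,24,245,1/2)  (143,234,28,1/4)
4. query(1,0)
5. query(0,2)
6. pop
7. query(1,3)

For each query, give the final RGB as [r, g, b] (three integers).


(1,0) stack=L1,L2,L3; from [0,0,0]:
+L1 (α=2/3) → [92, 156, 66]
+L2 (α=3/4) → [158, 603/4, 225/4]
+L3 (α=1/2) → [167, 1455/8, 821/8]
→ [167, 182, 103]

at x=0,y=2 over L1,L2,L3:
after L1 α=1: [189, 235, 73]
after L2 α=2/3: [527/3, 713/3, 359/3]
after L3 α=1/2: [391/3, 1385/6, 493/3]
→ [130, 231, 164]

(1,3) stack=L1,L2; from [0,0,0]:
L1 α=1/3: [42, 211/3, 40/3]
L2 α=1/2: [70, 487/6, 251/3]
rounded: [70, 81, 84]


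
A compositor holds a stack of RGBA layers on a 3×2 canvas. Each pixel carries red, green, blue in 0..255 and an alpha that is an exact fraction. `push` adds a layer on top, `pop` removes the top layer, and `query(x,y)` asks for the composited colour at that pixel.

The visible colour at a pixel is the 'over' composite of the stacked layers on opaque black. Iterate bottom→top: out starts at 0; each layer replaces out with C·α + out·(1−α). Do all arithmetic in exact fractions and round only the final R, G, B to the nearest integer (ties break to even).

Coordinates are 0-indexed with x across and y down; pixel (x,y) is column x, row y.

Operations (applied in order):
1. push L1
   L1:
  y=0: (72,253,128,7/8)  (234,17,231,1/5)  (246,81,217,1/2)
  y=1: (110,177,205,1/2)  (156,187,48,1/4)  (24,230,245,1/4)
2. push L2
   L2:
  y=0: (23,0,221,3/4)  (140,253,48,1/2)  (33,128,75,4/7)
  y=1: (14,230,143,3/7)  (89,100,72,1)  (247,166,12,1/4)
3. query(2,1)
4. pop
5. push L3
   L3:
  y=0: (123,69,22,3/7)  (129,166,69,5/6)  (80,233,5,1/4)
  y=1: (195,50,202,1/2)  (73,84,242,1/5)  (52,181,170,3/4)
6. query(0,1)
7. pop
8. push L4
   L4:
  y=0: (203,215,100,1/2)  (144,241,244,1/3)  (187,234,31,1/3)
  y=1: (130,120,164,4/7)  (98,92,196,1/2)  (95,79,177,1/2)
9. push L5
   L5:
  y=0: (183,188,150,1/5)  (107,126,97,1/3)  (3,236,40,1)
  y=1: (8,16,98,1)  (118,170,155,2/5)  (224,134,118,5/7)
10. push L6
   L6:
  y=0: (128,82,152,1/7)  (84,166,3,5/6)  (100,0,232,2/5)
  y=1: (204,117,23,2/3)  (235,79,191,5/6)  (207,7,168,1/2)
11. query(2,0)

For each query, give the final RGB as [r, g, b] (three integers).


at x=2,y=1 over L1,L2:
L1 α=1/4: [6, 115/2, 245/4]
L2 α=1/4: [265/4, 677/8, 783/16]
= [66, 85, 49]

query (0,1) [L1,L3] — begin 0,0,0
+L1 (α=1/2) → [55, 177/2, 205/2]
+L3 (α=1/2) → [125, 277/4, 609/4]
= [125, 69, 152]

(2,0) stack=L1,L4,L5,L6; from [0,0,0]:
L1 α=1/2: [123, 81/2, 217/2]
L4 α=1/3: [433/3, 105, 248/3]
L5 α=1: [3, 236, 40]
L6 α=2/5: [209/5, 708/5, 584/5]
rounded: [42, 142, 117]


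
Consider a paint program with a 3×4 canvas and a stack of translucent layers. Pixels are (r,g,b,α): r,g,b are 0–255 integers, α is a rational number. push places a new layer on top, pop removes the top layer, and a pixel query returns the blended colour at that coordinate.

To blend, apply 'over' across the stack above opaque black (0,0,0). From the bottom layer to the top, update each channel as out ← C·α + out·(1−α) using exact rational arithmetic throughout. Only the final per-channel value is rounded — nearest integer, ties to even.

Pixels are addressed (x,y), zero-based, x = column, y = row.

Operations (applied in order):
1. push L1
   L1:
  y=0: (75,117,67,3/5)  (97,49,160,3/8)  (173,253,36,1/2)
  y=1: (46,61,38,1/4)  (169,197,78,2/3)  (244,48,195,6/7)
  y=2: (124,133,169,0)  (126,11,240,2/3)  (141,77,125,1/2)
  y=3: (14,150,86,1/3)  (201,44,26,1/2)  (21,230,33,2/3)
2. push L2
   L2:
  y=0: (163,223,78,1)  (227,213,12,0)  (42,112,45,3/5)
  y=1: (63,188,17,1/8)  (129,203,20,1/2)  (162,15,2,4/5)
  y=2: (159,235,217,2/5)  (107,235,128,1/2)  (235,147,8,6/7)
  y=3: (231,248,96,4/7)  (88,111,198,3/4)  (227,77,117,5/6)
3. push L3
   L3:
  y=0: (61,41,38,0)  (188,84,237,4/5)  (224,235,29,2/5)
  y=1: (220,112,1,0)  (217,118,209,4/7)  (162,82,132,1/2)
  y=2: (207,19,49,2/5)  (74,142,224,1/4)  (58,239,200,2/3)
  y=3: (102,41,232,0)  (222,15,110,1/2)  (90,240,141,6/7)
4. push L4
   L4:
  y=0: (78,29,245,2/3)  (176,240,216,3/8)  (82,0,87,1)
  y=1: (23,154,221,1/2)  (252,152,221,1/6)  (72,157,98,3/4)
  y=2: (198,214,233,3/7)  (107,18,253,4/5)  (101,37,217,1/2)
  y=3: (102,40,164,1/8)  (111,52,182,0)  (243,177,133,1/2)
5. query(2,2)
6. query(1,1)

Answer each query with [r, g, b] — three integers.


(2,2) stack=L1,L2,L3,L4; from [0,0,0]:
+L1 (α=1/2) → [141/2, 77/2, 125/2]
+L2 (α=6/7) → [423/2, 263/2, 221/14]
+L3 (α=2/3) → [655/6, 1219/6, 5821/42]
+L4 (α=1/2) → [1261/12, 1441/12, 14935/84]
= [105, 120, 178]

query (1,1) [L1,L2,L3,L4] — begin 0,0,0
L1 α=2/3: [338/3, 394/3, 52]
L2 α=1/2: [725/6, 1003/6, 36]
L3 α=4/7: [2461/14, 1947/14, 944/7]
L4 α=1/6: [15833/84, 11863/84, 2089/14]
rounded: [188, 141, 149]


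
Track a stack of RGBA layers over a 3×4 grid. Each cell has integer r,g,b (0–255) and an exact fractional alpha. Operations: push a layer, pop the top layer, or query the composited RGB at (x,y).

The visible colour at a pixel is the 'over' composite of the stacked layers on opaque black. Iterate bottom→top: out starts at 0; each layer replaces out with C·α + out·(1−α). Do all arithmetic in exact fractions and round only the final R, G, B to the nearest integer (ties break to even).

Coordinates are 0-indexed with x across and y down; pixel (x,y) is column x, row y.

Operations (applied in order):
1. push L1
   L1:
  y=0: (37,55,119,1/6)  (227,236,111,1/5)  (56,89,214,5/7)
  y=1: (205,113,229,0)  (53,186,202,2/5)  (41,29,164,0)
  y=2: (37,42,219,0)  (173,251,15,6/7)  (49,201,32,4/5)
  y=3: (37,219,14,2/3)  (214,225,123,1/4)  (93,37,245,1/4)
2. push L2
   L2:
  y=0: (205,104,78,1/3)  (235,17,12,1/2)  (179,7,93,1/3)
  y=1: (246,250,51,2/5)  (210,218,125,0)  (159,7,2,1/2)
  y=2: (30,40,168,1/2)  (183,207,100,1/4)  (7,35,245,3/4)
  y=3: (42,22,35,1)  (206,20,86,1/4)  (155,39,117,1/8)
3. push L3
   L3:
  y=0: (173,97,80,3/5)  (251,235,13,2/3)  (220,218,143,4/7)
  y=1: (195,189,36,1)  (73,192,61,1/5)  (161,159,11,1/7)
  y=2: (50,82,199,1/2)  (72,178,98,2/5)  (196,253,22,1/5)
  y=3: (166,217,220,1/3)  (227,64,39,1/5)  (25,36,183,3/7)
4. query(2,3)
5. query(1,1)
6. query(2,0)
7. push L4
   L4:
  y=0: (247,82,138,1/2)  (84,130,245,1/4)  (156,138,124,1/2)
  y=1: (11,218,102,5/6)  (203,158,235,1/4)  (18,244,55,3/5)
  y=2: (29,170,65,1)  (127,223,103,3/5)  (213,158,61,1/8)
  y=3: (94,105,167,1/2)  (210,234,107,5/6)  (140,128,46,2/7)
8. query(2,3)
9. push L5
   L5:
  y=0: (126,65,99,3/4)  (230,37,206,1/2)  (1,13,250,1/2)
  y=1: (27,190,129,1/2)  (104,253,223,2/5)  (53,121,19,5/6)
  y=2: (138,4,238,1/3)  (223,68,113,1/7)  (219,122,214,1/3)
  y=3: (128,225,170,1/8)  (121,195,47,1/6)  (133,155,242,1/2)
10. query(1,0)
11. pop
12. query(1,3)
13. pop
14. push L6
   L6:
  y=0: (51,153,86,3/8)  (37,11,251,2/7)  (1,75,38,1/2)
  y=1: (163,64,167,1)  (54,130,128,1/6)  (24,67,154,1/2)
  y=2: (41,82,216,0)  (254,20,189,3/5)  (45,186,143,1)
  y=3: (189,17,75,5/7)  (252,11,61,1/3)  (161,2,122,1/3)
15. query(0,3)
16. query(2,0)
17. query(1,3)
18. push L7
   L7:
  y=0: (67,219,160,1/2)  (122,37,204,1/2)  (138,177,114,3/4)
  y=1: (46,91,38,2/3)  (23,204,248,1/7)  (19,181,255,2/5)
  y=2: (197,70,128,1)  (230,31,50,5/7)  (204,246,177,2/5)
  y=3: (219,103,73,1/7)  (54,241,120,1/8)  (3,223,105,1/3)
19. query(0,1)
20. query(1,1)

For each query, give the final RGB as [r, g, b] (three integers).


(2,3) stack=L1,L2,L3; from [0,0,0]:
+L1 (α=1/4) → [93/4, 37/4, 245/4]
+L2 (α=1/8) → [1271/32, 415/32, 2183/32]
+L3 (α=3/7) → [1871/56, 1279/56, 6575/56]
rounded: [33, 23, 117]

at x=1,y=1 over L1,L2,L3:
L1 α=2/5: [106/5, 372/5, 404/5]
L2 α=0: [106/5, 372/5, 404/5]
L3 α=1/5: [789/25, 2448/25, 1921/25]
rounded: [32, 98, 77]

query (2,0) [L1,L2,L3] — begin 0,0,0
L1 α=5/7: [40, 445/7, 1070/7]
L2 α=1/3: [259/3, 313/7, 2791/21]
L3 α=4/7: [1139/7, 7043/49, 6795/49]
rounded: [163, 144, 139]

at x=2,y=3 over L1,L2,L3,L4:
after L1 α=1/4: [93/4, 37/4, 245/4]
after L2 α=1/8: [1271/32, 415/32, 2183/32]
after L3 α=3/7: [1871/56, 1279/56, 6575/56]
after L4 α=2/7: [25035/392, 20731/392, 38027/392]
rounded: [64, 53, 97]

query (1,0) [L1,L2,L3,L4,L5] — begin 0,0,0
L1 α=1/5: [227/5, 236/5, 111/5]
L2 α=1/2: [701/5, 321/10, 171/10]
L3 α=2/3: [3211/15, 5021/30, 431/30]
L4 α=1/4: [3631/20, 6321/40, 2881/40]
L5 α=1/2: [8231/40, 7801/80, 11121/80]
rounded: [206, 98, 139]

query (1,3) [L1,L2,L3,L4] — begin 0,0,0
after L1 α=1/4: [107/2, 225/4, 123/4]
after L2 α=1/4: [733/8, 755/16, 713/16]
after L3 α=1/5: [1187/10, 1011/20, 869/20]
after L4 α=5/6: [11687/60, 8137/40, 11569/120]
→ [195, 203, 96]

(0,3) stack=L1,L2,L3,L6; from [0,0,0]:
L1 α=2/3: [74/3, 146, 28/3]
L2 α=1: [42, 22, 35]
L3 α=1/3: [250/3, 87, 290/3]
L6 α=5/7: [3335/21, 37, 1705/21]
= [159, 37, 81]

at x=2,y=0 over L1,L2,L3,L6:
after L1 α=5/7: [40, 445/7, 1070/7]
after L2 α=1/3: [259/3, 313/7, 2791/21]
after L3 α=4/7: [1139/7, 7043/49, 6795/49]
after L6 α=1/2: [573/7, 5359/49, 8657/98]
→ [82, 109, 88]

query (1,3) [L1,L2,L3,L6] — begin 0,0,0
after L1 α=1/4: [107/2, 225/4, 123/4]
after L2 α=1/4: [733/8, 755/16, 713/16]
after L3 α=1/5: [1187/10, 1011/20, 869/20]
after L6 α=1/3: [2447/15, 1121/30, 493/10]
rounded: [163, 37, 49]

query (0,1) [L1,L2,L3,L6,L7] — begin 0,0,0
after L1 α=0: [0, 0, 0]
after L2 α=2/5: [492/5, 100, 102/5]
after L3 α=1: [195, 189, 36]
after L6 α=1: [163, 64, 167]
after L7 α=2/3: [85, 82, 81]
= [85, 82, 81]

at x=1,y=1 over L1,L2,L3,L6,L7:
+L1 (α=2/5) → [106/5, 372/5, 404/5]
+L2 (α=0) → [106/5, 372/5, 404/5]
+L3 (α=1/5) → [789/25, 2448/25, 1921/25]
+L6 (α=1/6) → [353/10, 1549/15, 2561/30]
+L7 (α=1/7) → [1174/35, 4118/35, 543/5]
= [34, 118, 109]


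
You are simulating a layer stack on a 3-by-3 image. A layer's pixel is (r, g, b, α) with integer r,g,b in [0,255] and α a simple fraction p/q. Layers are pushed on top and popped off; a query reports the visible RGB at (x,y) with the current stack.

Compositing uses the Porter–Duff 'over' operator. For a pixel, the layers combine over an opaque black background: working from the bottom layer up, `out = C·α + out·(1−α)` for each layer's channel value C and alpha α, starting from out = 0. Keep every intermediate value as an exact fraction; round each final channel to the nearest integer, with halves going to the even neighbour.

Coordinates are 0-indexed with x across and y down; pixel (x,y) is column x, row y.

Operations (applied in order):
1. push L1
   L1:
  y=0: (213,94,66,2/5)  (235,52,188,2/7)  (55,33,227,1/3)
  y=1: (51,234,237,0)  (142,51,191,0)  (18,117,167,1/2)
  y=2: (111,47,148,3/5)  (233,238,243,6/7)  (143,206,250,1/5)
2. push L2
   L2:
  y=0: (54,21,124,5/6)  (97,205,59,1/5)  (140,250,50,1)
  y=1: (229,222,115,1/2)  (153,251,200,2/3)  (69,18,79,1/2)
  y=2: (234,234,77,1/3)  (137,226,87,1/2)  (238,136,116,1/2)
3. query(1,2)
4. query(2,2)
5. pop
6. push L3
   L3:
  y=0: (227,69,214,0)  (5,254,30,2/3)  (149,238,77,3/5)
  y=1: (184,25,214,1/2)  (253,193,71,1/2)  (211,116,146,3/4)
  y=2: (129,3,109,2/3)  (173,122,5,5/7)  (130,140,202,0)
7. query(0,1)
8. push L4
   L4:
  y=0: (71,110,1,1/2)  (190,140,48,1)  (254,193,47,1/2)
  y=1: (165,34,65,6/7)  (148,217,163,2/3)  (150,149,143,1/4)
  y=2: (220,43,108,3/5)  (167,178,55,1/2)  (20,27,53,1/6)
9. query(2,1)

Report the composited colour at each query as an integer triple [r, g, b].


at x=1,y=2 over L1,L2:
after L1 α=6/7: [1398/7, 204, 1458/7]
after L2 α=1/2: [2357/14, 215, 2067/14]
= [168, 215, 148]

query (2,2) [L1,L2] — begin 0,0,0
L1 α=1/5: [143/5, 206/5, 50]
L2 α=1/2: [1333/10, 443/5, 83]
→ [133, 89, 83]

(0,1) stack=L1,L3; from [0,0,0]:
L1 α=0: [0, 0, 0]
L3 α=1/2: [92, 25/2, 107]
rounded: [92, 12, 107]

query (2,1) [L1,L3,L4] — begin 0,0,0
+L1 (α=1/2) → [9, 117/2, 167/2]
+L3 (α=3/4) → [321/2, 813/8, 1043/8]
+L4 (α=1/4) → [1263/8, 3631/32, 4273/32]
→ [158, 113, 134]


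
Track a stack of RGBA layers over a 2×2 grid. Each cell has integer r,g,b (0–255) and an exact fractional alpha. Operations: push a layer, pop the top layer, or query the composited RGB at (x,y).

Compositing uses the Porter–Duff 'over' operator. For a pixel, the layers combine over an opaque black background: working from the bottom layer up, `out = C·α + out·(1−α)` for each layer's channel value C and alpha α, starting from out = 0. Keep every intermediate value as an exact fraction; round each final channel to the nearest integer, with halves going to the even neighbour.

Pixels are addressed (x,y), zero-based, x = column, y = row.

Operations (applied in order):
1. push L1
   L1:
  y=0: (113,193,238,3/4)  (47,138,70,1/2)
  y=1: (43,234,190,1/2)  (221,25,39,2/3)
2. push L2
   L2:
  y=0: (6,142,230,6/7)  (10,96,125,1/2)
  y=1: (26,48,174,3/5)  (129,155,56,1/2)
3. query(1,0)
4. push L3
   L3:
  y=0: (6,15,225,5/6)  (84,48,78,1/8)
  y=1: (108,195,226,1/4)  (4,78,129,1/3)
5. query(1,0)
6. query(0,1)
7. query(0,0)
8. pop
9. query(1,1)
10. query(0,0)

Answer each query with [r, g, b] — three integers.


at x=1,y=0 over L1,L2:
after L1 α=1/2: [47/2, 69, 35]
after L2 α=1/2: [67/4, 165/2, 80]
rounded: [17, 82, 80]

at x=1,y=0 over L1,L2,L3:
after L1 α=1/2: [47/2, 69, 35]
after L2 α=1/2: [67/4, 165/2, 80]
after L3 α=1/8: [805/32, 1251/16, 319/4]
rounded: [25, 78, 80]

at x=0,y=1 over L1,L2,L3:
after L1 α=1/2: [43/2, 117, 95]
after L2 α=3/5: [121/5, 378/5, 712/5]
after L3 α=1/4: [903/20, 2109/20, 1633/10]
= [45, 105, 163]

at x=0,y=0 over L1,L2,L3:
after L1 α=3/4: [339/4, 579/4, 357/2]
after L2 α=6/7: [69/4, 3987/28, 3117/14]
after L3 α=5/6: [63/8, 2029/56, 6289/28]
= [8, 36, 225]

query (1,1) [L1,L2] — begin 0,0,0
+L1 (α=2/3) → [442/3, 50/3, 26]
+L2 (α=1/2) → [829/6, 515/6, 41]
= [138, 86, 41]

at x=0,y=0 over L1,L2:
after L1 α=3/4: [339/4, 579/4, 357/2]
after L2 α=6/7: [69/4, 3987/28, 3117/14]
rounded: [17, 142, 223]


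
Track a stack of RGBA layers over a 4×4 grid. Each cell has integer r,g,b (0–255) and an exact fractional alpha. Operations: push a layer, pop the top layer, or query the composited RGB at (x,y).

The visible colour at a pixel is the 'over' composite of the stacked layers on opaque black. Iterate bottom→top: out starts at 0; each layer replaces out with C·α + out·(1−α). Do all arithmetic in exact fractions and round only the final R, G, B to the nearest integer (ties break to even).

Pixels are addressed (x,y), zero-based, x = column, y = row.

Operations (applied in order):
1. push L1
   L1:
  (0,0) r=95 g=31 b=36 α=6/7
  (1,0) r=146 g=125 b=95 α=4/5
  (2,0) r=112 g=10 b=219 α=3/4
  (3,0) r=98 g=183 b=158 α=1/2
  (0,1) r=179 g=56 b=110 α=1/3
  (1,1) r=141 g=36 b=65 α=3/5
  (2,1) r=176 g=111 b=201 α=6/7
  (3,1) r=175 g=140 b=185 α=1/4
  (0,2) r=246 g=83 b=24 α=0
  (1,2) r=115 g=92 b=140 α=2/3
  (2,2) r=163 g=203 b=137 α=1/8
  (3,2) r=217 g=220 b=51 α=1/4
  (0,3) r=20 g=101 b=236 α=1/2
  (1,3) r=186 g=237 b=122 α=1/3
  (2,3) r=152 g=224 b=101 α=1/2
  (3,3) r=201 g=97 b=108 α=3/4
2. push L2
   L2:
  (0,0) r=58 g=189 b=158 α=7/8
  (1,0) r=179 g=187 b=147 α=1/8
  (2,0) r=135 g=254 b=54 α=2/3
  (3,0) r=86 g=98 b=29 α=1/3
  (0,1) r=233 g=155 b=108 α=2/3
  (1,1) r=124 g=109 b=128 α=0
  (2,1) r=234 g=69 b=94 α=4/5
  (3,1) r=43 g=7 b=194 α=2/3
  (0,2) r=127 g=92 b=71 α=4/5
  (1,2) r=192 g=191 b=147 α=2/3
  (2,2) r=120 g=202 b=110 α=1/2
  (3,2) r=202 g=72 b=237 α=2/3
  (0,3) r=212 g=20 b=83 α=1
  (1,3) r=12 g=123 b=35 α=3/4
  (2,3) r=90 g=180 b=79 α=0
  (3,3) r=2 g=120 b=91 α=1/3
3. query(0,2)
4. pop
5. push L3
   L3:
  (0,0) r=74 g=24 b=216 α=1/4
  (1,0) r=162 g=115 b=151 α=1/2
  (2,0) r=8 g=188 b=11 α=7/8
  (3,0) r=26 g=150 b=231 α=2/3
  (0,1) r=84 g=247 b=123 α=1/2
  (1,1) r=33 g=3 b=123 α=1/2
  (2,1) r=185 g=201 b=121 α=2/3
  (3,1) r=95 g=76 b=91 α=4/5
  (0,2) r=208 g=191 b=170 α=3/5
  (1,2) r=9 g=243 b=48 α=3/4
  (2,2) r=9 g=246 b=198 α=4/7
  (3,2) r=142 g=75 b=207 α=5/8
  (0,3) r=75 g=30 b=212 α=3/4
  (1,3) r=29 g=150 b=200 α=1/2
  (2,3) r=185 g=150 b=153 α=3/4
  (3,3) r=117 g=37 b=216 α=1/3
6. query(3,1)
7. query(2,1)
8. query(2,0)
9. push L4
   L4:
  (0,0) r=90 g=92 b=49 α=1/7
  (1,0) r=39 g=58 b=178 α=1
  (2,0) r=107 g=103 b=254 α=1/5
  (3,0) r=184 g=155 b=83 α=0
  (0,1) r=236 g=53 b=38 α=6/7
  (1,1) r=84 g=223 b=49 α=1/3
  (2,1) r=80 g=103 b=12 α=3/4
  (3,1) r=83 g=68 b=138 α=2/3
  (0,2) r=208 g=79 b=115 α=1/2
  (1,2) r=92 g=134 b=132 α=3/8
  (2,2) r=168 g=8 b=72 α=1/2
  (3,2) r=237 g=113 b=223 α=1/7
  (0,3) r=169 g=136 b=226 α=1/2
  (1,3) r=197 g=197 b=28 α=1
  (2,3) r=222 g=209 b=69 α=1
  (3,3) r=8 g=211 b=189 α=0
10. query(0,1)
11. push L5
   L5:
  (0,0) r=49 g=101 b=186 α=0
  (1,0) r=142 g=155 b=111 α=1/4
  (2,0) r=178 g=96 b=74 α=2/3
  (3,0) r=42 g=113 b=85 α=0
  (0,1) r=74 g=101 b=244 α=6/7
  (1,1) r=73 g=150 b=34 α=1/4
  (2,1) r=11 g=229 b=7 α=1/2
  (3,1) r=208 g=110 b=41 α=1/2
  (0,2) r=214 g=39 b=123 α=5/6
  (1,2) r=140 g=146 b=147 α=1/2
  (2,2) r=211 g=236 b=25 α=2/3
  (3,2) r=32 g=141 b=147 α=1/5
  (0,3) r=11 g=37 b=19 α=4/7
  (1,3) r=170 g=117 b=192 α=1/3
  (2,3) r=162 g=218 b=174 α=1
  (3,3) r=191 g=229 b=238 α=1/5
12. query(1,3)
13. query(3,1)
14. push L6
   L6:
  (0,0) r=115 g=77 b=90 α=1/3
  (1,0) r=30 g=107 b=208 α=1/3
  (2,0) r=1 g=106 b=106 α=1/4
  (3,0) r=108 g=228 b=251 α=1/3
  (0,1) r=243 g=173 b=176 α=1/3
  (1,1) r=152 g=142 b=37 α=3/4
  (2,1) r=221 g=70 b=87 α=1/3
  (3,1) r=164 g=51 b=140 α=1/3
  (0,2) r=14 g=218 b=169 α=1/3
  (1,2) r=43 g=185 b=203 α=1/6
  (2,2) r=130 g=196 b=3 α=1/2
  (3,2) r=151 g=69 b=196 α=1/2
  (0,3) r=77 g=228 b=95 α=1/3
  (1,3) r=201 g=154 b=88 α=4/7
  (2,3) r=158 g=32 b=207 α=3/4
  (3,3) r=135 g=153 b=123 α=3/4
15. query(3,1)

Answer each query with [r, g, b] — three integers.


query (0,2) [L1,L2] — begin 0,0,0
+L1 (α=0) → [0, 0, 0]
+L2 (α=4/5) → [508/5, 368/5, 284/5]
= [102, 74, 57]

(3,1) stack=L1,L3; from [0,0,0]:
after L1 α=1/4: [175/4, 35, 185/4]
after L3 α=4/5: [339/4, 339/5, 1641/20]
→ [85, 68, 82]

at x=2,y=1 over L1,L3:
+L1 (α=6/7) → [1056/7, 666/7, 1206/7]
+L3 (α=2/3) → [3646/21, 1160/7, 2900/21]
rounded: [174, 166, 138]

at x=2,y=0 over L1,L3:
+L1 (α=3/4) → [84, 15/2, 657/4]
+L3 (α=7/8) → [35/2, 2647/16, 965/32]
rounded: [18, 165, 30]

query (0,1) [L1,L3,L4] — begin 0,0,0
after L1 α=1/3: [179/3, 56/3, 110/3]
after L3 α=1/2: [431/6, 797/6, 479/6]
after L4 α=6/7: [8927/42, 2705/42, 1847/42]
= [213, 64, 44]

query (1,3) [L1,L3,L4,L5] — begin 0,0,0
L1 α=1/3: [62, 79, 122/3]
L3 α=1/2: [91/2, 229/2, 361/3]
L4 α=1: [197, 197, 28]
L5 α=1/3: [188, 511/3, 248/3]
= [188, 170, 83]

at x=3,y=1 over L1,L3,L4,L5:
L1 α=1/4: [175/4, 35, 185/4]
L3 α=4/5: [339/4, 339/5, 1641/20]
L4 α=2/3: [1003/12, 1019/15, 2387/20]
L5 α=1/2: [3499/24, 2669/30, 3207/40]
→ [146, 89, 80]

query (3,1) [L1,L3,L4,L5,L6] — begin 0,0,0
after L1 α=1/4: [175/4, 35, 185/4]
after L3 α=4/5: [339/4, 339/5, 1641/20]
after L4 α=2/3: [1003/12, 1019/15, 2387/20]
after L5 α=1/2: [3499/24, 2669/30, 3207/40]
after L6 α=1/3: [5467/36, 3434/45, 6007/60]
rounded: [152, 76, 100]
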